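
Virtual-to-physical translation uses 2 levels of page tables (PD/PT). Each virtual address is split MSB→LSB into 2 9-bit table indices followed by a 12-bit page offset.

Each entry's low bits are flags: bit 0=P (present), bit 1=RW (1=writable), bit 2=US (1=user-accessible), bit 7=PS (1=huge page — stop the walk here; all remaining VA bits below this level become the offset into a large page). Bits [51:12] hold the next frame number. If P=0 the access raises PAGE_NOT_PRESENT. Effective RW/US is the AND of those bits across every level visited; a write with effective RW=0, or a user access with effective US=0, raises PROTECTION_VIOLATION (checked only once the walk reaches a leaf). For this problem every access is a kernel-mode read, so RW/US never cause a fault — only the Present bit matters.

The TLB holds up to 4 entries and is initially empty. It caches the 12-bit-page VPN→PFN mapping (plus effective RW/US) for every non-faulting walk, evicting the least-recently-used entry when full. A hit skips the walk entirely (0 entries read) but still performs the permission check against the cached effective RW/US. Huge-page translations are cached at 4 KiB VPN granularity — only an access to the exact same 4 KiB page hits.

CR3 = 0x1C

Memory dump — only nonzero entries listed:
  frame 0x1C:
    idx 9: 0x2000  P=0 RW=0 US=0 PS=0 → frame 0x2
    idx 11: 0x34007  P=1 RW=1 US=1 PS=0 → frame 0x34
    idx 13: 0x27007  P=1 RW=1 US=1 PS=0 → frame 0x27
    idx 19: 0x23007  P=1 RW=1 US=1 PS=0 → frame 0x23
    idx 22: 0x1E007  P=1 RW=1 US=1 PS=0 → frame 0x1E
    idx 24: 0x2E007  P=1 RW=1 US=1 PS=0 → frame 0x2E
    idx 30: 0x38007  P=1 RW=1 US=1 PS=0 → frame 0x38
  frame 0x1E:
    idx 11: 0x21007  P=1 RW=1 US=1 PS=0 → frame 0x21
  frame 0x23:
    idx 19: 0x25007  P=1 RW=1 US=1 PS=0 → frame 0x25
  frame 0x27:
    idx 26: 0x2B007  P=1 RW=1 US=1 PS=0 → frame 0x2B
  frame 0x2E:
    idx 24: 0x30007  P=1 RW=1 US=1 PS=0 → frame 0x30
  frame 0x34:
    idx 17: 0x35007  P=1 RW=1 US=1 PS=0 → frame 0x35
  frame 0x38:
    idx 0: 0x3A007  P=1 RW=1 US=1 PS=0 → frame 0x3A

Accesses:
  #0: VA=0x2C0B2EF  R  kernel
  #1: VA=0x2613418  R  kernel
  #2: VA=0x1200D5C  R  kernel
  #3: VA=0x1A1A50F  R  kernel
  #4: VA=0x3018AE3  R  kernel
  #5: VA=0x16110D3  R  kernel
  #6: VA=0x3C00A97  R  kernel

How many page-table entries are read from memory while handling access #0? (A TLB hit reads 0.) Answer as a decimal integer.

Per-access translation:
#0 VA=0x2C0B2EF (r,kernel):
  L0 @0x1C[22] → 0x1E007  P=1,RW=1,US=1,PS=0
  L1 @0x1E[11] → 0x21007  P=1,RW=1,US=1,PS=0
  ⇒ phys 0x212EF  [2 reads]
#1 VA=0x2613418 (r,kernel):
  L0 @0x1C[19] → 0x23007  P=1,RW=1,US=1,PS=0
  L1 @0x23[19] → 0x25007  P=1,RW=1,US=1,PS=0
  ⇒ phys 0x25418  [2 reads]
#2 VA=0x1200D5C (r,kernel):
  L0 @0x1C[9] → 0x2000  P=0,RW=0,US=0,PS=0
  ⇒ fault: PAGE_NOT_PRESENT  — 1 lookups
#3 VA=0x1A1A50F (r,kernel):
  L0 @0x1C[13] → 0x27007  P=1,RW=1,US=1,PS=0
  L1 @0x27[26] → 0x2B007  P=1,RW=1,US=1,PS=0
  ⇒ phys 0x2B50F  [2 reads]
#4 VA=0x3018AE3 (r,kernel):
  L0 @0x1C[24] → 0x2E007  P=1,RW=1,US=1,PS=0
  L1 @0x2E[24] → 0x30007  P=1,RW=1,US=1,PS=0
  ⇒ phys 0x30AE3  [2 reads]
#5 VA=0x16110D3 (r,kernel):
  L0 @0x1C[11] → 0x34007  P=1,RW=1,US=1,PS=0
  L1 @0x34[17] → 0x35007  P=1,RW=1,US=1,PS=0
  ⇒ phys 0x350D3  [2 reads]
#6 VA=0x3C00A97 (r,kernel):
  L0 @0x1C[30] → 0x38007  P=1,RW=1,US=1,PS=0
  L1 @0x38[0] → 0x3A007  P=1,RW=1,US=1,PS=0
  ⇒ phys 0x3AA97  [2 reads]

Entries read for #0: 2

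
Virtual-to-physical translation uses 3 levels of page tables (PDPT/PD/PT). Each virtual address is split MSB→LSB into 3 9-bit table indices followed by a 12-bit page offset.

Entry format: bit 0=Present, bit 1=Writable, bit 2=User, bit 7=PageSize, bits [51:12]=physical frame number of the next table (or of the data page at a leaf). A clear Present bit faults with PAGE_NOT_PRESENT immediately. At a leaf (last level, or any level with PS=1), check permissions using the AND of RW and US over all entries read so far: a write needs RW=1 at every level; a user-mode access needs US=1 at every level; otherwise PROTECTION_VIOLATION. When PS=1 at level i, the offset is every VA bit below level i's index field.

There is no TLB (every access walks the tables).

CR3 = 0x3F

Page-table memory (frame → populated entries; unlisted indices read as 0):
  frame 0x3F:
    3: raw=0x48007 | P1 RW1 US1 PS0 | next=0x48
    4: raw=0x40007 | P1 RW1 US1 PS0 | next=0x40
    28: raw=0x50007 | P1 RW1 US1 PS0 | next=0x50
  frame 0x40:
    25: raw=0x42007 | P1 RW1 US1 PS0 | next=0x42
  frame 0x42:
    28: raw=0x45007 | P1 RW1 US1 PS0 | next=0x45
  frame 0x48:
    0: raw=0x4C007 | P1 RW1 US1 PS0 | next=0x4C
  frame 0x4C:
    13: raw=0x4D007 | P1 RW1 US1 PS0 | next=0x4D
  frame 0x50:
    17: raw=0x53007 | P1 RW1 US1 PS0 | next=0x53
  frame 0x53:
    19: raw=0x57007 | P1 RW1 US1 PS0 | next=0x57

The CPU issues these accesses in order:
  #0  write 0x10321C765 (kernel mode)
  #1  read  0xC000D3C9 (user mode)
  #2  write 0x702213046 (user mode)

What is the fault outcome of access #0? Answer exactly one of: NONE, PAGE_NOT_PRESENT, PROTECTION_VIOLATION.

Per-access translation:
#0 VA=0x10321C765 (w,kernel):
  lvl0: tbl 0x3F, slot 4 ⇒ 0x40007 (P1/RW1/US1/PS0)
  lvl1: tbl 0x40, slot 25 ⇒ 0x42007 (P1/RW1/US1/PS0)
  lvl2: tbl 0x42, slot 28 ⇒ 0x45007 (P1/RW1/US1/PS0)
  ✓ 0x45765  — 3 lookups
#1 VA=0xC000D3C9 (r,user):
  lvl0: tbl 0x3F, slot 3 ⇒ 0x48007 (P1/RW1/US1/PS0)
  lvl1: tbl 0x48, slot 0 ⇒ 0x4C007 (P1/RW1/US1/PS0)
  lvl2: tbl 0x4C, slot 13 ⇒ 0x4D007 (P1/RW1/US1/PS0)
  ✓ 0x4D3C9  — 3 lookups
#2 VA=0x702213046 (w,user):
  lvl0: tbl 0x3F, slot 28 ⇒ 0x50007 (P1/RW1/US1/PS0)
  lvl1: tbl 0x50, slot 17 ⇒ 0x53007 (P1/RW1/US1/PS0)
  lvl2: tbl 0x53, slot 19 ⇒ 0x57007 (P1/RW1/US1/PS0)
  ✓ 0x57046  — 3 lookups

Access #0 fault: NONE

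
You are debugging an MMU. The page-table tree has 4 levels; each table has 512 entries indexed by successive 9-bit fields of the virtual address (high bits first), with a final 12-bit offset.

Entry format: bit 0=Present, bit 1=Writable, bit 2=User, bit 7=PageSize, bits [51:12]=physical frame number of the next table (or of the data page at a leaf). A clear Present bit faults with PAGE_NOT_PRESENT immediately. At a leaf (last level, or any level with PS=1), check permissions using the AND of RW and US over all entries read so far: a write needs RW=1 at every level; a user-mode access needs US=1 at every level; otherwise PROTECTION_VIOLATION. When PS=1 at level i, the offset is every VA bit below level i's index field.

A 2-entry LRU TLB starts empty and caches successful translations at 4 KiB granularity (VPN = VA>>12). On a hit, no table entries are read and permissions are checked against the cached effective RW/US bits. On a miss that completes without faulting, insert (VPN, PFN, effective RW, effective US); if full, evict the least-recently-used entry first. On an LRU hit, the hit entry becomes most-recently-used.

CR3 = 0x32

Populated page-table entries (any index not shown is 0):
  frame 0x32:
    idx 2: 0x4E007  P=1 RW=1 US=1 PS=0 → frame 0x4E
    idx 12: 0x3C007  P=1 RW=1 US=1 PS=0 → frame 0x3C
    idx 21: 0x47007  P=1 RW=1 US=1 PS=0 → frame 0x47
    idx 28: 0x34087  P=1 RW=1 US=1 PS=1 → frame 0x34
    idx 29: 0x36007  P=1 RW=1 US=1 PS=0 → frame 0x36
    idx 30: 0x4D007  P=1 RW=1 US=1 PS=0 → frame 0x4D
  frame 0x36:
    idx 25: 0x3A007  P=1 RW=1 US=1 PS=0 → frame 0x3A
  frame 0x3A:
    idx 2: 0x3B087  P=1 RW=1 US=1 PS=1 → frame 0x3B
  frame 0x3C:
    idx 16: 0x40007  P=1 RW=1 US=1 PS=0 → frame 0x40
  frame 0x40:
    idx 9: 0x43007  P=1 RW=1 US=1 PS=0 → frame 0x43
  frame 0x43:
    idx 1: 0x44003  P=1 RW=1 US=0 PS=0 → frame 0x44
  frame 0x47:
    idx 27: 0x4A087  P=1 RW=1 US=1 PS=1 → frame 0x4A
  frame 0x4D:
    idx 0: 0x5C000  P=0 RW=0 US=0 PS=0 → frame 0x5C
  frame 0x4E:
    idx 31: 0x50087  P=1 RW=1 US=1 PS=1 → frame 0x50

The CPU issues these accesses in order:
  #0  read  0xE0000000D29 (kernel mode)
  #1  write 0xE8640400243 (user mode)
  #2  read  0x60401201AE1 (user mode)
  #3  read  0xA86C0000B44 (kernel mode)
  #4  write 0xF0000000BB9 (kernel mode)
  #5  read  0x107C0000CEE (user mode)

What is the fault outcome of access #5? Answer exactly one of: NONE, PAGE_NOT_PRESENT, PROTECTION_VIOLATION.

Trace:
#0 VA=0xE0000000D29 (r,kernel):
  L0 @0x32[28] → 0x34087  P=1,RW=1,US=1,PS=1
  ⇒ phys 0x34D29 (huge @L0)  [1 reads]
#1 VA=0xE8640400243 (w,user):
  L0 @0x32[29] → 0x36007  P=1,RW=1,US=1,PS=0
  L1 @0x36[25] → 0x3A007  P=1,RW=1,US=1,PS=0
  L2 @0x3A[2] → 0x3B087  P=1,RW=1,US=1,PS=1
  ⇒ phys 0x3B243 (huge @L2)  [3 reads]
#2 VA=0x60401201AE1 (r,user):
  L0 @0x32[12] → 0x3C007  P=1,RW=1,US=1,PS=0
  L1 @0x3C[16] → 0x40007  P=1,RW=1,US=1,PS=0
  L2 @0x40[9] → 0x43007  P=1,RW=1,US=1,PS=0
  L3 @0x43[1] → 0x44003  P=1,RW=1,US=0,PS=0
  → PROTECTION_VIOLATION  (4 entries read)
#3 VA=0xA86C0000B44 (r,kernel):
  L0 @0x32[21] → 0x47007  P=1,RW=1,US=1,PS=0
  L1 @0x47[27] → 0x4A087  P=1,RW=1,US=1,PS=1
  ⇒ phys 0x4AB44 (huge @L1)  [2 reads]
#4 VA=0xF0000000BB9 (w,kernel):
  L0 @0x32[30] → 0x4D007  P=1,RW=1,US=1,PS=0
  L1 @0x4D[0] → 0x5C000  P=0,RW=0,US=0,PS=0
  → PAGE_NOT_PRESENT  (2 entries read)
#5 VA=0x107C0000CEE (r,user):
  L0 @0x32[2] → 0x4E007  P=1,RW=1,US=1,PS=0
  L1 @0x4E[31] → 0x50087  P=1,RW=1,US=1,PS=1
  ⇒ phys 0x50CEE (huge @L1)  [2 reads]

Access #5 fault: NONE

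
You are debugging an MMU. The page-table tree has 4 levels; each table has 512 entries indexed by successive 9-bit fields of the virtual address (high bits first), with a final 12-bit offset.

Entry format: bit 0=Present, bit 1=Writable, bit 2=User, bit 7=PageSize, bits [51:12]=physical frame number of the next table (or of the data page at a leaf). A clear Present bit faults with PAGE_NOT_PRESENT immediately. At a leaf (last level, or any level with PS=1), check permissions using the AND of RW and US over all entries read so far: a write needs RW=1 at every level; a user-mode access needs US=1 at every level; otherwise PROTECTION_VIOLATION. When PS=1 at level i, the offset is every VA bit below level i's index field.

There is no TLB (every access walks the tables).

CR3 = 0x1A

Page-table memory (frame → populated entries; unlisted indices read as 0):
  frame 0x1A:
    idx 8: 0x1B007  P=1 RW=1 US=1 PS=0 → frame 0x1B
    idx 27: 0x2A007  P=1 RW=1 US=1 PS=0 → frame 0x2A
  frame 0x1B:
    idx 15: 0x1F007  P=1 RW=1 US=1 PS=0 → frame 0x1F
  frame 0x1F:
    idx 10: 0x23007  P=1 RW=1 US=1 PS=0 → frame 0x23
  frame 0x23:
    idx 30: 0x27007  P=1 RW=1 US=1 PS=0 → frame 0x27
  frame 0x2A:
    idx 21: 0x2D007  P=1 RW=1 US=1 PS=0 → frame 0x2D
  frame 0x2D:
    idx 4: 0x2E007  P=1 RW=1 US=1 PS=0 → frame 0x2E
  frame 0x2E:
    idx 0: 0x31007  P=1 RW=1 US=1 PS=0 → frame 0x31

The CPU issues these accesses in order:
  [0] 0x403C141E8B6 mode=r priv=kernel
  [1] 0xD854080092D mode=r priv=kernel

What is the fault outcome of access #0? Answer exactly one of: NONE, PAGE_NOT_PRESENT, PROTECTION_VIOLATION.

Trace:
#0 VA=0x403C141E8B6 (r,kernel):
  lvl0: tbl 0x1A, slot 8 ⇒ 0x1B007 (P1/RW1/US1/PS0)
  lvl1: tbl 0x1B, slot 15 ⇒ 0x1F007 (P1/RW1/US1/PS0)
  lvl2: tbl 0x1F, slot 10 ⇒ 0x23007 (P1/RW1/US1/PS0)
  lvl3: tbl 0x23, slot 30 ⇒ 0x27007 (P1/RW1/US1/PS0)
  ✓ 0x278B6  — 4 lookups
#1 VA=0xD854080092D (r,kernel):
  lvl0: tbl 0x1A, slot 27 ⇒ 0x2A007 (P1/RW1/US1/PS0)
  lvl1: tbl 0x2A, slot 21 ⇒ 0x2D007 (P1/RW1/US1/PS0)
  lvl2: tbl 0x2D, slot 4 ⇒ 0x2E007 (P1/RW1/US1/PS0)
  lvl3: tbl 0x2E, slot 0 ⇒ 0x31007 (P1/RW1/US1/PS0)
  ✓ 0x3192D  — 4 lookups

Access #0 fault: NONE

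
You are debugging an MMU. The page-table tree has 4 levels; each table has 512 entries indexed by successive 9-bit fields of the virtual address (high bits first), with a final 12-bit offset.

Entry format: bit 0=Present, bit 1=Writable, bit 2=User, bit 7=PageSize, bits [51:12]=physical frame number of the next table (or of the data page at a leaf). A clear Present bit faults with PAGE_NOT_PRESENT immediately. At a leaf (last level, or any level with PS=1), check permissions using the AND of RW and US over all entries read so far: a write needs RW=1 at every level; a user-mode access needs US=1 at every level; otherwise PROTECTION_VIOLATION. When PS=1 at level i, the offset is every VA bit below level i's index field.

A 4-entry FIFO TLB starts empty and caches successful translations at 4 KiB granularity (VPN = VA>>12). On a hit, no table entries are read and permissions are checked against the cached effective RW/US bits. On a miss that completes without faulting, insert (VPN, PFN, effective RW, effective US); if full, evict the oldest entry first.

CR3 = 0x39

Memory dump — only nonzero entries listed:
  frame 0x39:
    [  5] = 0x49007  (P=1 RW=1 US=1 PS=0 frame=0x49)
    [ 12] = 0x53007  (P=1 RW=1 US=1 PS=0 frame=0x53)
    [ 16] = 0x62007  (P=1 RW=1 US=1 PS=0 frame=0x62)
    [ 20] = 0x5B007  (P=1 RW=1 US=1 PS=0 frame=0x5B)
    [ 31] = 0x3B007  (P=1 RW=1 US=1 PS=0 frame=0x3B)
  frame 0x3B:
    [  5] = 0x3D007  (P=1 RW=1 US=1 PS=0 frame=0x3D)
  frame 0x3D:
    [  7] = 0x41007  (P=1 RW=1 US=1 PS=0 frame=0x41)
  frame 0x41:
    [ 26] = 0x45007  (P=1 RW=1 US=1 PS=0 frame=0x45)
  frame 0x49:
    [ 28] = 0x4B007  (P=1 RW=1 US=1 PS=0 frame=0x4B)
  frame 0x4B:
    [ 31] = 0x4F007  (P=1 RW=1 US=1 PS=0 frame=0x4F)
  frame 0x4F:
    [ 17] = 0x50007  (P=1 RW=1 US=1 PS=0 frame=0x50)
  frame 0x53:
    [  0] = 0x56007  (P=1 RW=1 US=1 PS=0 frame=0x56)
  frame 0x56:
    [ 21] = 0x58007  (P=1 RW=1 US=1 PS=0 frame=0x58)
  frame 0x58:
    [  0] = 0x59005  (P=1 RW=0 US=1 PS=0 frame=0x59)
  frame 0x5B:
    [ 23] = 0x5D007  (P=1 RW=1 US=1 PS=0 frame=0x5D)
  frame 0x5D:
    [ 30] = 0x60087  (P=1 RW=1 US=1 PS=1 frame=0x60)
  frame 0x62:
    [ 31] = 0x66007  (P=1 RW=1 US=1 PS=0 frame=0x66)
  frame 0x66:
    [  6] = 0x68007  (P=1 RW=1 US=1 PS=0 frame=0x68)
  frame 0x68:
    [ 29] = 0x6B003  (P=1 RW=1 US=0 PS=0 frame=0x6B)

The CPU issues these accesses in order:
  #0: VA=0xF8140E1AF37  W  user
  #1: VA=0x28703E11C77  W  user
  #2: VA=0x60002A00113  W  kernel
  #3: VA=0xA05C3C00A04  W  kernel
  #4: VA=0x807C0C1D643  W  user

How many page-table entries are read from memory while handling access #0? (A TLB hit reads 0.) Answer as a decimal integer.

Walk each access:
#0 VA=0xF8140E1AF37 (w,user):
  lvl0: tbl 0x39, slot 31 ⇒ 0x3B007 (P1/RW1/US1/PS0)
  lvl1: tbl 0x3B, slot 5 ⇒ 0x3D007 (P1/RW1/US1/PS0)
  lvl2: tbl 0x3D, slot 7 ⇒ 0x41007 (P1/RW1/US1/PS0)
  lvl3: tbl 0x41, slot 26 ⇒ 0x45007 (P1/RW1/US1/PS0)
  → PA=0x45F37  (4 entries read)
#1 VA=0x28703E11C77 (w,user):
  lvl0: tbl 0x39, slot 5 ⇒ 0x49007 (P1/RW1/US1/PS0)
  lvl1: tbl 0x49, slot 28 ⇒ 0x4B007 (P1/RW1/US1/PS0)
  lvl2: tbl 0x4B, slot 31 ⇒ 0x4F007 (P1/RW1/US1/PS0)
  lvl3: tbl 0x4F, slot 17 ⇒ 0x50007 (P1/RW1/US1/PS0)
  → PA=0x50C77  (4 entries read)
#2 VA=0x60002A00113 (w,kernel):
  lvl0: tbl 0x39, slot 12 ⇒ 0x53007 (P1/RW1/US1/PS0)
  lvl1: tbl 0x53, slot 0 ⇒ 0x56007 (P1/RW1/US1/PS0)
  lvl2: tbl 0x56, slot 21 ⇒ 0x58007 (P1/RW1/US1/PS0)
  lvl3: tbl 0x58, slot 0 ⇒ 0x59005 (P1/RW0/US1/PS0)
  ⇒ fault: PROTECTION_VIOLATION  — 4 lookups
#3 VA=0xA05C3C00A04 (w,kernel):
  lvl0: tbl 0x39, slot 20 ⇒ 0x5B007 (P1/RW1/US1/PS0)
  lvl1: tbl 0x5B, slot 23 ⇒ 0x5D007 (P1/RW1/US1/PS0)
  lvl2: tbl 0x5D, slot 30 ⇒ 0x60087 (P1/RW1/US1/PS1)
  → PA=0x60A04 (huge @L2)  (3 entries read)
#4 VA=0x807C0C1D643 (w,user):
  lvl0: tbl 0x39, slot 16 ⇒ 0x62007 (P1/RW1/US1/PS0)
  lvl1: tbl 0x62, slot 31 ⇒ 0x66007 (P1/RW1/US1/PS0)
  lvl2: tbl 0x66, slot 6 ⇒ 0x68007 (P1/RW1/US1/PS0)
  lvl3: tbl 0x68, slot 29 ⇒ 0x6B003 (P1/RW1/US0/PS0)
  ⇒ fault: PROTECTION_VIOLATION  — 4 lookups

Entries read for #0: 4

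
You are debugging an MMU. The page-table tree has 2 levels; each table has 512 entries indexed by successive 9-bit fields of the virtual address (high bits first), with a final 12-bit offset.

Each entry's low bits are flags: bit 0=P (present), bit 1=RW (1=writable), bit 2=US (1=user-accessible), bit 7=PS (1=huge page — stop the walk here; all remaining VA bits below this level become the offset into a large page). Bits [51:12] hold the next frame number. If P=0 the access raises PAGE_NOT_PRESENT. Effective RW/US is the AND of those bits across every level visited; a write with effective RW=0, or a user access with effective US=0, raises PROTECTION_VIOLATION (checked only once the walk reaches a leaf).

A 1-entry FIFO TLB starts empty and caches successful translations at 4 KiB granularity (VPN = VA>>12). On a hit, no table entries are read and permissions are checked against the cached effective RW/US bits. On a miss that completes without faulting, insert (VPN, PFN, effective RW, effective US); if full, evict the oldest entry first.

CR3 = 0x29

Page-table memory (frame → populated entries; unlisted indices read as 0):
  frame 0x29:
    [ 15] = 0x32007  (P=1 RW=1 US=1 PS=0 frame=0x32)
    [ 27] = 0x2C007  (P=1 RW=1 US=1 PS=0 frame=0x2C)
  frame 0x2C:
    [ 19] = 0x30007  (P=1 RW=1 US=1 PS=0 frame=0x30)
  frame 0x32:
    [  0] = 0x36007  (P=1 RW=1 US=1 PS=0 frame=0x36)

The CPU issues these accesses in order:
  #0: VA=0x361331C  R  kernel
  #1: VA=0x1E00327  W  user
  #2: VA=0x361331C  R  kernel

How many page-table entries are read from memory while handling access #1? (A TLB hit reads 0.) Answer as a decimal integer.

Trace:
#0 VA=0x361331C (r,kernel):
  L0 @0x29[27] → 0x2C007  P=1,RW=1,US=1,PS=0
  L1 @0x2C[19] → 0x30007  P=1,RW=1,US=1,PS=0
  ⇒ phys 0x3031C  [2 reads]
#1 VA=0x1E00327 (w,user):
  L0 @0x29[15] → 0x32007  P=1,RW=1,US=1,PS=0
  L1 @0x32[0] → 0x36007  P=1,RW=1,US=1,PS=0
  ⇒ phys 0x36327  [2 reads]
#2 VA=0x361331C (r,kernel):
  L0 @0x29[27] → 0x2C007  P=1,RW=1,US=1,PS=0
  L1 @0x2C[19] → 0x30007  P=1,RW=1,US=1,PS=0
  ⇒ phys 0x3031C  [2 reads]

Entries read for #1: 2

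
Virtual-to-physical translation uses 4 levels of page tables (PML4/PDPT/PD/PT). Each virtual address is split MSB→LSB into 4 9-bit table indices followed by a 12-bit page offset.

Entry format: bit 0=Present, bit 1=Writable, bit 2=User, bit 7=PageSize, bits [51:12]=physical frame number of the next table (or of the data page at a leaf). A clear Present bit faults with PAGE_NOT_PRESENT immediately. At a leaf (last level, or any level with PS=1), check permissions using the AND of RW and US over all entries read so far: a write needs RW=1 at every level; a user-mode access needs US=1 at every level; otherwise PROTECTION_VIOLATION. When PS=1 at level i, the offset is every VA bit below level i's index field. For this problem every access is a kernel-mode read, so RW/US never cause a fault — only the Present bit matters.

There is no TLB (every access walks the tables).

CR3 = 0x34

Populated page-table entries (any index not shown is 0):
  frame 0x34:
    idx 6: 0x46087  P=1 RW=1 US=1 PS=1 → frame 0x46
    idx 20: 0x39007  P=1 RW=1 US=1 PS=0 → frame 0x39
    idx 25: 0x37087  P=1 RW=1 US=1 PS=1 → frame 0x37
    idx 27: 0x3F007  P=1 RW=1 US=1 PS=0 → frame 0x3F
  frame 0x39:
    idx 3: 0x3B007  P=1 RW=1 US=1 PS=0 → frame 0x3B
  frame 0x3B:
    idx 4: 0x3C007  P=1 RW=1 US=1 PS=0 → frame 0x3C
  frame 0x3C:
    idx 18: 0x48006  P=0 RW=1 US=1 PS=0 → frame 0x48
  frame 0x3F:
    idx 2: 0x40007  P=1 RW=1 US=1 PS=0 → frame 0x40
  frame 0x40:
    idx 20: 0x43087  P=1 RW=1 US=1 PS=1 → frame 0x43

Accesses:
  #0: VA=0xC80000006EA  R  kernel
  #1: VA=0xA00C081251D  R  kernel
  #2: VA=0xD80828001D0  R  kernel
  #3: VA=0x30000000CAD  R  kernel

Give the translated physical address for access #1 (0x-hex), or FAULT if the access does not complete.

Trace:
#0 VA=0xC80000006EA (r,kernel):
  lvl0: tbl 0x34, slot 25 ⇒ 0x37087 (P1/RW1/US1/PS1)
  → PA=0x376EA (huge @L0)  (1 entries read)
#1 VA=0xA00C081251D (r,kernel):
  lvl0: tbl 0x34, slot 20 ⇒ 0x39007 (P1/RW1/US1/PS0)
  lvl1: tbl 0x39, slot 3 ⇒ 0x3B007 (P1/RW1/US1/PS0)
  lvl2: tbl 0x3B, slot 4 ⇒ 0x3C007 (P1/RW1/US1/PS0)
  lvl3: tbl 0x3C, slot 18 ⇒ 0x48006 (P0/RW1/US1/PS0)
  ⇒ fault: PAGE_NOT_PRESENT  — 4 lookups
#2 VA=0xD80828001D0 (r,kernel):
  lvl0: tbl 0x34, slot 27 ⇒ 0x3F007 (P1/RW1/US1/PS0)
  lvl1: tbl 0x3F, slot 2 ⇒ 0x40007 (P1/RW1/US1/PS0)
  lvl2: tbl 0x40, slot 20 ⇒ 0x43087 (P1/RW1/US1/PS1)
  → PA=0x431D0 (huge @L2)  (3 entries read)
#3 VA=0x30000000CAD (r,kernel):
  lvl0: tbl 0x34, slot 6 ⇒ 0x46087 (P1/RW1/US1/PS1)
  → PA=0x46CAD (huge @L0)  (1 entries read)

Access #1 PA: FAULT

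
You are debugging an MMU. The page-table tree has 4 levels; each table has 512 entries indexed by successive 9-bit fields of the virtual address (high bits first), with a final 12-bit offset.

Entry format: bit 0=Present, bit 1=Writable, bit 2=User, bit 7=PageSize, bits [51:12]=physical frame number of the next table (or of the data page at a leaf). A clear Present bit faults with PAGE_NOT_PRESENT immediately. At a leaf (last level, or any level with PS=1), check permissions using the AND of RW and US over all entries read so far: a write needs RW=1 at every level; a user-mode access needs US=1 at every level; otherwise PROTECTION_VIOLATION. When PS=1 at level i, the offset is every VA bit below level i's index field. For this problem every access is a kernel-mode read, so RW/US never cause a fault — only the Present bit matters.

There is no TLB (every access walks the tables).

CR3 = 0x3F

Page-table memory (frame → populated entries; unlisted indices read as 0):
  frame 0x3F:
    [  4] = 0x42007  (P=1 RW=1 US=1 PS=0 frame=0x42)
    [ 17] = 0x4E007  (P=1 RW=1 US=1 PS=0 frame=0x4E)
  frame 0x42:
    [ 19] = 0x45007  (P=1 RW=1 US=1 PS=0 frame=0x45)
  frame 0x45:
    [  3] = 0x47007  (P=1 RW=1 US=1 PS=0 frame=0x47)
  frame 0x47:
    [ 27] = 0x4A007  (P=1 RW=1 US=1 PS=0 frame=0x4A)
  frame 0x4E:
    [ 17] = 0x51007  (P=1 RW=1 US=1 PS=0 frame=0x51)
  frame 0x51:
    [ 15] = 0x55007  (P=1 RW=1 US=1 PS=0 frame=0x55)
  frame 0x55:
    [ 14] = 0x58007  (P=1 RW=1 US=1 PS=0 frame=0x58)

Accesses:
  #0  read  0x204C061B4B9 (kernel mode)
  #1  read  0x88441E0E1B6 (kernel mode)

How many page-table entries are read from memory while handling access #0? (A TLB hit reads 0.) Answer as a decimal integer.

Trace:
#0 VA=0x204C061B4B9 (r,kernel):
  [0] read 0x3F idx=4: raw=0x42007 flags P=1 W=1 U=1 S=0
  [1] read 0x42 idx=19: raw=0x45007 flags P=1 W=1 U=1 S=0
  [2] read 0x45 idx=3: raw=0x47007 flags P=1 W=1 U=1 S=0
  [3] read 0x47 idx=27: raw=0x4A007 flags P=1 W=1 U=1 S=0
  → PA=0x4A4B9  (4 entries read)
#1 VA=0x88441E0E1B6 (r,kernel):
  [0] read 0x3F idx=17: raw=0x4E007 flags P=1 W=1 U=1 S=0
  [1] read 0x4E idx=17: raw=0x51007 flags P=1 W=1 U=1 S=0
  [2] read 0x51 idx=15: raw=0x55007 flags P=1 W=1 U=1 S=0
  [3] read 0x55 idx=14: raw=0x58007 flags P=1 W=1 U=1 S=0
  → PA=0x581B6  (4 entries read)

Entries read for #0: 4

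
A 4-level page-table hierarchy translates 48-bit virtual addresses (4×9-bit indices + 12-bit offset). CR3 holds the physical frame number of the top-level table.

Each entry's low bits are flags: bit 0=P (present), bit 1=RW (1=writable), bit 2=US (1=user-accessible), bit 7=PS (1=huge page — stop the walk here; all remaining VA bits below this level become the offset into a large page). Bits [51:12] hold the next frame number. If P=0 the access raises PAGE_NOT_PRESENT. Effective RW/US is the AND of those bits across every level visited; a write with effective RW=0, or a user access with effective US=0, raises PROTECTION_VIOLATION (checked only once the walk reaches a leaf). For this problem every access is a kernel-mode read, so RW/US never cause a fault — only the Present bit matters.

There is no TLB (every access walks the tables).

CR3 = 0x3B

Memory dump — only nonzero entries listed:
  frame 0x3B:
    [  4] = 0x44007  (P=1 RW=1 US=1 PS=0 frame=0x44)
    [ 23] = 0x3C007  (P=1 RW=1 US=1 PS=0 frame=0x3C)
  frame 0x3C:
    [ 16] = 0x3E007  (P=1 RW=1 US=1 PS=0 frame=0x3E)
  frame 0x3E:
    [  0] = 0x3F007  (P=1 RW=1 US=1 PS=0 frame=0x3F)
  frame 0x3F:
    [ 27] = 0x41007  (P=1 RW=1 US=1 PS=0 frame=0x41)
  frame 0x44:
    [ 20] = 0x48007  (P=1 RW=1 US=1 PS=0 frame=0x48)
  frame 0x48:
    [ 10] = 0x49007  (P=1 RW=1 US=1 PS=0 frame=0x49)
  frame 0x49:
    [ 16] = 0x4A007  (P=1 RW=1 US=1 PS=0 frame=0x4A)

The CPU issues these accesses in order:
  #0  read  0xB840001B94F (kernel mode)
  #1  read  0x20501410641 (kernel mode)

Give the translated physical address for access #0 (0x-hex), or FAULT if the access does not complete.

Per-access translation:
#0 VA=0xB840001B94F (r,kernel):
  L0 @0x3B[23] → 0x3C007  P=1,RW=1,US=1,PS=0
  L1 @0x3C[16] → 0x3E007  P=1,RW=1,US=1,PS=0
  L2 @0x3E[0] → 0x3F007  P=1,RW=1,US=1,PS=0
  L3 @0x3F[27] → 0x41007  P=1,RW=1,US=1,PS=0
  ⇒ phys 0x4194F  [4 reads]
#1 VA=0x20501410641 (r,kernel):
  L0 @0x3B[4] → 0x44007  P=1,RW=1,US=1,PS=0
  L1 @0x44[20] → 0x48007  P=1,RW=1,US=1,PS=0
  L2 @0x48[10] → 0x49007  P=1,RW=1,US=1,PS=0
  L3 @0x49[16] → 0x4A007  P=1,RW=1,US=1,PS=0
  ⇒ phys 0x4A641  [4 reads]

Access #0 PA: 0x4194F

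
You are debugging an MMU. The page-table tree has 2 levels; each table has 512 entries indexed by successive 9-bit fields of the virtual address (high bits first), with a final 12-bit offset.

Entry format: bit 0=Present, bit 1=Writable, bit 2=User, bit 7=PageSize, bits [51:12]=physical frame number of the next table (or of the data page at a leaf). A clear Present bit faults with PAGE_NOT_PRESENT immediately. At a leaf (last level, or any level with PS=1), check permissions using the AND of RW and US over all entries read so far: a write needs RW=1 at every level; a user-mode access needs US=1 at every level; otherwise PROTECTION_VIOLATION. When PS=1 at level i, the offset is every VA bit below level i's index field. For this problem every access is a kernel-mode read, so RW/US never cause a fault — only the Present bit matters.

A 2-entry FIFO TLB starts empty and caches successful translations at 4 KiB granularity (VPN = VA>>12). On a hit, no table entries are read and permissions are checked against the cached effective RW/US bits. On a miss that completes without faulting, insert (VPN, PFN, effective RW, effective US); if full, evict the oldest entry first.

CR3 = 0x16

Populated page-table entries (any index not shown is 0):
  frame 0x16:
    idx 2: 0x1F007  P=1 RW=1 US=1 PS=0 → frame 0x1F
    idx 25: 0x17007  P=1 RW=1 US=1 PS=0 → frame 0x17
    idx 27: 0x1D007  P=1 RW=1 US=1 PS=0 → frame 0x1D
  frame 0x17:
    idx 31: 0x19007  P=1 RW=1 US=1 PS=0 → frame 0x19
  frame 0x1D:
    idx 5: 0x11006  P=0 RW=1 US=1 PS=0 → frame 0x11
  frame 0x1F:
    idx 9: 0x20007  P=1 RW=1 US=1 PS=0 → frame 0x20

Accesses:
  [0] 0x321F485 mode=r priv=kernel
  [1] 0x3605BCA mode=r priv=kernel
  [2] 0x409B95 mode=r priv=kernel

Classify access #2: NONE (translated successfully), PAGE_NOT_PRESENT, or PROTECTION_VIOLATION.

Trace:
#0 VA=0x321F485 (r,kernel):
  [0] read 0x16 idx=25: raw=0x17007 flags P=1 W=1 U=1 S=0
  [1] read 0x17 idx=31: raw=0x19007 flags P=1 W=1 U=1 S=0
  → PA=0x19485  (2 entries read)
#1 VA=0x3605BCA (r,kernel):
  [0] read 0x16 idx=27: raw=0x1D007 flags P=1 W=1 U=1 S=0
  [1] read 0x1D idx=5: raw=0x11006 flags P=0 W=1 U=1 S=0
  ✗ PAGE_NOT_PRESENT  [2 reads]
#2 VA=0x409B95 (r,kernel):
  [0] read 0x16 idx=2: raw=0x1F007 flags P=1 W=1 U=1 S=0
  [1] read 0x1F idx=9: raw=0x20007 flags P=1 W=1 U=1 S=0
  → PA=0x20B95  (2 entries read)

Access #2 fault: NONE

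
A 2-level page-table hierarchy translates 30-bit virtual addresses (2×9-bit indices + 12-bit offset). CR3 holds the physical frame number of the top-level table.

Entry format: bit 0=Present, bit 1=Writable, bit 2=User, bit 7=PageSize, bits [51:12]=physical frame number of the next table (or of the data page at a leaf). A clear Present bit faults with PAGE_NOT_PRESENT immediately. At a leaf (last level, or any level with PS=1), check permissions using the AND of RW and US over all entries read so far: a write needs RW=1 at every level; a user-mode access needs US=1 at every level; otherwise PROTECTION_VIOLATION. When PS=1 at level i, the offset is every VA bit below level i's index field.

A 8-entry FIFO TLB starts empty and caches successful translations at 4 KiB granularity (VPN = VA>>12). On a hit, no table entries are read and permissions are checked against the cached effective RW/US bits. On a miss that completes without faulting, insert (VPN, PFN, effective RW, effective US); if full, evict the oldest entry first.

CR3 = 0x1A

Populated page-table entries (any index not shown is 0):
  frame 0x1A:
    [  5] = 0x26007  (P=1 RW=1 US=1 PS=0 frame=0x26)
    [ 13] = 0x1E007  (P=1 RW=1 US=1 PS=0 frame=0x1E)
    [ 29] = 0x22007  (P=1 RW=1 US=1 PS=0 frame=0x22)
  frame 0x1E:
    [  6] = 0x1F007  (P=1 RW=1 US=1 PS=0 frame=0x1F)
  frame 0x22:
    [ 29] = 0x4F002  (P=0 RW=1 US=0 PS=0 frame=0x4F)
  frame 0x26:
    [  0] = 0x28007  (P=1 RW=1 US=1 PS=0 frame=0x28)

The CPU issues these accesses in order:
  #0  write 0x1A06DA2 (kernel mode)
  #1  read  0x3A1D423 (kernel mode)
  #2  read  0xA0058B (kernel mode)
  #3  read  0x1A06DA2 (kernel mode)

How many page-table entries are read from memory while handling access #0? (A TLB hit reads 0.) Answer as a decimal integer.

Trace:
#0 VA=0x1A06DA2 (w,kernel):
  [0] read 0x1A idx=13: raw=0x1E007 flags P=1 W=1 U=1 S=0
  [1] read 0x1E idx=6: raw=0x1F007 flags P=1 W=1 U=1 S=0
  ⇒ phys 0x1FDA2  [2 reads]
#1 VA=0x3A1D423 (r,kernel):
  [0] read 0x1A idx=29: raw=0x22007 flags P=1 W=1 U=1 S=0
  [1] read 0x22 idx=29: raw=0x4F002 flags P=0 W=1 U=0 S=0
  ✗ PAGE_NOT_PRESENT  [2 reads]
#2 VA=0xA0058B (r,kernel):
  [0] read 0x1A idx=5: raw=0x26007 flags P=1 W=1 U=1 S=0
  [1] read 0x26 idx=0: raw=0x28007 flags P=1 W=1 U=1 S=0
  ⇒ phys 0x2858B  [2 reads]
#3 VA=0x1A06DA2 (r,kernel):
  TLB hit vpn=0x1A06 → PA=0x1FDA2

Entries read for #0: 2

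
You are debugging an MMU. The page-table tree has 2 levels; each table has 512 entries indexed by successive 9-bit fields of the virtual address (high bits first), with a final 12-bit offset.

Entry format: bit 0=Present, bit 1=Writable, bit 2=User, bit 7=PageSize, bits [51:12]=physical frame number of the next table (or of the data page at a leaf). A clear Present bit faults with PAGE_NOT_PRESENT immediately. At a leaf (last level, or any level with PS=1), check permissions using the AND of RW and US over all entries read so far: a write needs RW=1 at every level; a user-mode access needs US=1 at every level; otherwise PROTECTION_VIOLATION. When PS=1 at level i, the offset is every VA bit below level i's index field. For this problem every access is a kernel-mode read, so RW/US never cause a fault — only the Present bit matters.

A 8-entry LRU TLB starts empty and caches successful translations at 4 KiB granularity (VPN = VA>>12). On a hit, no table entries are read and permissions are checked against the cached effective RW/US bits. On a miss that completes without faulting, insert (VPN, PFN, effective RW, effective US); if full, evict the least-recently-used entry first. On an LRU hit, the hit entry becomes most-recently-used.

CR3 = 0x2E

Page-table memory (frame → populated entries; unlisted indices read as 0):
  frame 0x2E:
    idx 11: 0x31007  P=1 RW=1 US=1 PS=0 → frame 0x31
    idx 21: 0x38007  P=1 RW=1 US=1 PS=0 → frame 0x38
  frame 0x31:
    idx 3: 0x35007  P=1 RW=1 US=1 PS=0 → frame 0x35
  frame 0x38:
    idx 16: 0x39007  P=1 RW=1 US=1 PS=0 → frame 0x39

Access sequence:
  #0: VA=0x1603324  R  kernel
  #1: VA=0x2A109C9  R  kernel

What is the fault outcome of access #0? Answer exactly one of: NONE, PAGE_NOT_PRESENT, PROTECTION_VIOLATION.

Per-access translation:
#0 VA=0x1603324 (r,kernel):
  lvl0: tbl 0x2E, slot 11 ⇒ 0x31007 (P1/RW1/US1/PS0)
  lvl1: tbl 0x31, slot 3 ⇒ 0x35007 (P1/RW1/US1/PS0)
  ✓ 0x35324  — 2 lookups
#1 VA=0x2A109C9 (r,kernel):
  lvl0: tbl 0x2E, slot 21 ⇒ 0x38007 (P1/RW1/US1/PS0)
  lvl1: tbl 0x38, slot 16 ⇒ 0x39007 (P1/RW1/US1/PS0)
  ✓ 0x399C9  — 2 lookups

Access #0 fault: NONE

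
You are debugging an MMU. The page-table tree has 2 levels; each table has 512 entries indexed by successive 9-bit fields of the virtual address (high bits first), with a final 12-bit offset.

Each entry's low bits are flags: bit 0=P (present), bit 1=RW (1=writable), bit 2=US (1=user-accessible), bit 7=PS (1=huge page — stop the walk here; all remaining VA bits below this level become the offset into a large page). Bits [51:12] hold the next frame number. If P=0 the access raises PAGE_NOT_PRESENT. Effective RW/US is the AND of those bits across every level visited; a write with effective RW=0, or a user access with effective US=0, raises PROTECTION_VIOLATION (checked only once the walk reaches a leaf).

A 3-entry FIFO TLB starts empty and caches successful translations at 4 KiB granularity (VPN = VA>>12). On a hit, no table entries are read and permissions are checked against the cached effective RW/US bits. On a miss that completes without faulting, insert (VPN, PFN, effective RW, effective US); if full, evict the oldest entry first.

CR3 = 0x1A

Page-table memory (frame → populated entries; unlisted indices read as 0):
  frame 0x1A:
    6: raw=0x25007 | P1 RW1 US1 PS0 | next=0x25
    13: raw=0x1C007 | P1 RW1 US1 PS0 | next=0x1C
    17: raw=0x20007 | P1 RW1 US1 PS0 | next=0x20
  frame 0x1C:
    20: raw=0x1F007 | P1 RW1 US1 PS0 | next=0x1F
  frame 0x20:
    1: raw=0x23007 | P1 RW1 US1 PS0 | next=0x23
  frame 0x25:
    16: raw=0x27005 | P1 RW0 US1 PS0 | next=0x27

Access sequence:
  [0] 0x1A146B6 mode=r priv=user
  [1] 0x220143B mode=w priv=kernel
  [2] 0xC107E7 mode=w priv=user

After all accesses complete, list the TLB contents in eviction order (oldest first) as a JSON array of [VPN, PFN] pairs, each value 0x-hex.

Per-access translation:
#0 VA=0x1A146B6 (r,user):
  lvl0: tbl 0x1A, slot 13 ⇒ 0x1C007 (P1/RW1/US1/PS0)
  lvl1: tbl 0x1C, slot 20 ⇒ 0x1F007 (P1/RW1/US1/PS0)
  ✓ 0x1F6B6  — 2 lookups
#1 VA=0x220143B (w,kernel):
  lvl0: tbl 0x1A, slot 17 ⇒ 0x20007 (P1/RW1/US1/PS0)
  lvl1: tbl 0x20, slot 1 ⇒ 0x23007 (P1/RW1/US1/PS0)
  ✓ 0x2343B  — 2 lookups
#2 VA=0xC107E7 (w,user):
  lvl0: tbl 0x1A, slot 6 ⇒ 0x25007 (P1/RW1/US1/PS0)
  lvl1: tbl 0x25, slot 16 ⇒ 0x27005 (P1/RW0/US1/PS0)
  → PROTECTION_VIOLATION  (2 entries read)

TLB: [["0x1A14", "0x1F"], ["0x2201", "0x23"]]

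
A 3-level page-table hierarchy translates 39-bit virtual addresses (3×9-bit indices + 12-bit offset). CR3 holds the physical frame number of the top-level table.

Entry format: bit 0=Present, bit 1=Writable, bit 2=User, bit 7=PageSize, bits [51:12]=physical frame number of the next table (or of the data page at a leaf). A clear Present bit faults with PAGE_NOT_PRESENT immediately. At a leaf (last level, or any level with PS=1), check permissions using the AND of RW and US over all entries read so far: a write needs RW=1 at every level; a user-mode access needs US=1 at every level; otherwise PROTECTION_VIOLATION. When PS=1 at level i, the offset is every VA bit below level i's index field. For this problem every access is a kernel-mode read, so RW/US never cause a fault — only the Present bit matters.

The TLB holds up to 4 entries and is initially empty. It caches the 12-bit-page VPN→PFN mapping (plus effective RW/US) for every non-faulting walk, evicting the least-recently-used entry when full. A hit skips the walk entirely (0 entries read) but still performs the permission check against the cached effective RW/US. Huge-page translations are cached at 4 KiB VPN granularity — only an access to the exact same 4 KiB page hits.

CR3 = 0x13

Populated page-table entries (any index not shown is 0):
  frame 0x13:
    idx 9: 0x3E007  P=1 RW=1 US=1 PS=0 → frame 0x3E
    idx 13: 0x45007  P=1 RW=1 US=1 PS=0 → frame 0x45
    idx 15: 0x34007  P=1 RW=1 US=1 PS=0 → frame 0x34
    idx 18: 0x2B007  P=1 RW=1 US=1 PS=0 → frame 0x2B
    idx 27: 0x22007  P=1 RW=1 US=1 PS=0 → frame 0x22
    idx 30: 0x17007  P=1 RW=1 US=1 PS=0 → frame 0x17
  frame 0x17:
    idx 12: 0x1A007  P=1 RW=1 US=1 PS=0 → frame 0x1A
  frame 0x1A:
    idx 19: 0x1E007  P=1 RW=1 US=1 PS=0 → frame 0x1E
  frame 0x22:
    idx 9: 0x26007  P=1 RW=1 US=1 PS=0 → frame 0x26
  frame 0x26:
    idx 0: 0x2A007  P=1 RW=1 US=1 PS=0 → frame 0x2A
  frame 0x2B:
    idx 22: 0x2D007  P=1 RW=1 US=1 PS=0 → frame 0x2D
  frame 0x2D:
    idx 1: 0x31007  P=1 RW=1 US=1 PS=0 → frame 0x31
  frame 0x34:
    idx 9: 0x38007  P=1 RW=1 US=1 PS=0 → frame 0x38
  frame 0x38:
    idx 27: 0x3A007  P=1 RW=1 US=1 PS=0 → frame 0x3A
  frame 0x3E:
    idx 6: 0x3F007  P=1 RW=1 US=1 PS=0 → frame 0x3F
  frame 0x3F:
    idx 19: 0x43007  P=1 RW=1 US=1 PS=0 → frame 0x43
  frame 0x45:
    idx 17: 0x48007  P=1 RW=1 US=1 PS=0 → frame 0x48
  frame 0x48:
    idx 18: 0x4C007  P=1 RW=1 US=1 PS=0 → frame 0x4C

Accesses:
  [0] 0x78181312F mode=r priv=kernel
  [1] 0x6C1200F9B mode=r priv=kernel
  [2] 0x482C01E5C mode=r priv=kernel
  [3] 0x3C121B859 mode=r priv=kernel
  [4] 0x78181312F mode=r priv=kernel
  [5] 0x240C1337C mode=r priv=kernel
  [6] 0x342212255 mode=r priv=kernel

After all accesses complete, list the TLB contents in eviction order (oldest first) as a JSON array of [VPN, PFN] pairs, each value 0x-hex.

Walk each access:
#0 VA=0x78181312F (r,kernel):
  [0] read 0x13 idx=30: raw=0x17007 flags P=1 W=1 U=1 S=0
  [1] read 0x17 idx=12: raw=0x1A007 flags P=1 W=1 U=1 S=0
  [2] read 0x1A idx=19: raw=0x1E007 flags P=1 W=1 U=1 S=0
  ✓ 0x1E12F  — 3 lookups
#1 VA=0x6C1200F9B (r,kernel):
  [0] read 0x13 idx=27: raw=0x22007 flags P=1 W=1 U=1 S=0
  [1] read 0x22 idx=9: raw=0x26007 flags P=1 W=1 U=1 S=0
  [2] read 0x26 idx=0: raw=0x2A007 flags P=1 W=1 U=1 S=0
  ✓ 0x2AF9B  — 3 lookups
#2 VA=0x482C01E5C (r,kernel):
  [0] read 0x13 idx=18: raw=0x2B007 flags P=1 W=1 U=1 S=0
  [1] read 0x2B idx=22: raw=0x2D007 flags P=1 W=1 U=1 S=0
  [2] read 0x2D idx=1: raw=0x31007 flags P=1 W=1 U=1 S=0
  ✓ 0x31E5C  — 3 lookups
#3 VA=0x3C121B859 (r,kernel):
  [0] read 0x13 idx=15: raw=0x34007 flags P=1 W=1 U=1 S=0
  [1] read 0x34 idx=9: raw=0x38007 flags P=1 W=1 U=1 S=0
  [2] read 0x38 idx=27: raw=0x3A007 flags P=1 W=1 U=1 S=0
  ✓ 0x3A859  — 3 lookups
#4 VA=0x78181312F (r,kernel):
  TLB hit vpn=0x781813 → PA=0x1E12F
#5 VA=0x240C1337C (r,kernel):
  [0] read 0x13 idx=9: raw=0x3E007 flags P=1 W=1 U=1 S=0
  [1] read 0x3E idx=6: raw=0x3F007 flags P=1 W=1 U=1 S=0
  [2] read 0x3F idx=19: raw=0x43007 flags P=1 W=1 U=1 S=0
  ✓ 0x4337C  — 3 lookups
#6 VA=0x342212255 (r,kernel):
  [0] read 0x13 idx=13: raw=0x45007 flags P=1 W=1 U=1 S=0
  [1] read 0x45 idx=17: raw=0x48007 flags P=1 W=1 U=1 S=0
  [2] read 0x48 idx=18: raw=0x4C007 flags P=1 W=1 U=1 S=0
  ✓ 0x4C255  — 3 lookups

TLB: [["0x3C121B", "0x3A"], ["0x781813", "0x1E"], ["0x240C13", "0x43"], ["0x342212", "0x4C"]]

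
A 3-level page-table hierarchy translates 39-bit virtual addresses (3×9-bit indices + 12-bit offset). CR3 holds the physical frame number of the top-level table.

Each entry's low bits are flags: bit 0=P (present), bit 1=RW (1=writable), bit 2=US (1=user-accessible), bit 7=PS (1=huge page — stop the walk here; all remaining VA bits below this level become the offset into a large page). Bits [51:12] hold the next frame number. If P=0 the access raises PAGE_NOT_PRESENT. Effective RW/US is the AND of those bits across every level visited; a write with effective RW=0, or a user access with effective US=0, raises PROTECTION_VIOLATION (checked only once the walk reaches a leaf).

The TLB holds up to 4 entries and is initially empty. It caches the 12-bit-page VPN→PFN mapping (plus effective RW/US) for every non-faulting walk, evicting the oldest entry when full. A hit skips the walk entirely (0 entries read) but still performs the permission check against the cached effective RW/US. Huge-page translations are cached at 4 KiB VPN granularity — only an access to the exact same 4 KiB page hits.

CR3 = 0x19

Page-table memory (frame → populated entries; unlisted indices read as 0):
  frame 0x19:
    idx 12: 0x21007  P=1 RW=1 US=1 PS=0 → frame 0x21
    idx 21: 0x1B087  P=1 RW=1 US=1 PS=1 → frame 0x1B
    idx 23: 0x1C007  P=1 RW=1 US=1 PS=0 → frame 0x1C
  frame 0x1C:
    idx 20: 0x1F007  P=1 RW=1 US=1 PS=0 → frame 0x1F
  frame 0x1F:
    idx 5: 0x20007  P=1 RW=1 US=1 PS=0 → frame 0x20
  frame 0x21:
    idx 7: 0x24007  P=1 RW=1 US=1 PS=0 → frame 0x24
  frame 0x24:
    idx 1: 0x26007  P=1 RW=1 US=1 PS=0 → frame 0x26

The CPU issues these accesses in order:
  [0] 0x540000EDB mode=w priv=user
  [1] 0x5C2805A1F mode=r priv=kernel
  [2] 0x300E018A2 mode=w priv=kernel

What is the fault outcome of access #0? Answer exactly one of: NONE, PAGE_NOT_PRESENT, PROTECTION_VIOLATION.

Walk each access:
#0 VA=0x540000EDB (w,user):
  lvl0: tbl 0x19, slot 21 ⇒ 0x1B087 (P1/RW1/US1/PS1)
  → PA=0x1BEDB (huge @L0)  (1 entries read)
#1 VA=0x5C2805A1F (r,kernel):
  lvl0: tbl 0x19, slot 23 ⇒ 0x1C007 (P1/RW1/US1/PS0)
  lvl1: tbl 0x1C, slot 20 ⇒ 0x1F007 (P1/RW1/US1/PS0)
  lvl2: tbl 0x1F, slot 5 ⇒ 0x20007 (P1/RW1/US1/PS0)
  → PA=0x20A1F  (3 entries read)
#2 VA=0x300E018A2 (w,kernel):
  lvl0: tbl 0x19, slot 12 ⇒ 0x21007 (P1/RW1/US1/PS0)
  lvl1: tbl 0x21, slot 7 ⇒ 0x24007 (P1/RW1/US1/PS0)
  lvl2: tbl 0x24, slot 1 ⇒ 0x26007 (P1/RW1/US1/PS0)
  → PA=0x268A2  (3 entries read)

Access #0 fault: NONE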